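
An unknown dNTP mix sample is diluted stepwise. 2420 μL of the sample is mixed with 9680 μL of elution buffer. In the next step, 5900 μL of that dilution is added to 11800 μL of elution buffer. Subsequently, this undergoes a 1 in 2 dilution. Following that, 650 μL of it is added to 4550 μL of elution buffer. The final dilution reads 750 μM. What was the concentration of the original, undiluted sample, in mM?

180 mM

Overall dilution factor = 5 × 3 × 2 × 8 = 240.
Original = 750 μM × 240 = 1.80 × 10⁵ μM = 180 mM.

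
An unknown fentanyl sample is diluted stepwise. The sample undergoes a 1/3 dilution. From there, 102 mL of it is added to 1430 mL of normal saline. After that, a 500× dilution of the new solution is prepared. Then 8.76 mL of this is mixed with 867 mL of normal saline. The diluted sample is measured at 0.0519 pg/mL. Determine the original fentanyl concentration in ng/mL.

Overall dilution factor = 3 × 15.02 × 500 × 99.97 = 2.25 × 10⁶.
Original = 0.0519 pg/mL × 2.25 × 10⁶ = 1.17 × 10⁵ pg/mL = 117 ng/mL.

117 ng/mL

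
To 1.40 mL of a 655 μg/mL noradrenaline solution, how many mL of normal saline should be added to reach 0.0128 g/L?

0.0128 g/L = 12.8 μg/mL.
V₂ = C₁V₁/C₂ = 655 × 1.40 / 12.8 = 71.6 mL.
Diluent to add = V₂ − V₁ = 71.6 − 1.40 = 70.2 mL.

70.2 mL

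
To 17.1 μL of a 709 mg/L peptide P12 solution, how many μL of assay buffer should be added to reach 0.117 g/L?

0.117 g/L = 117 mg/L.
V₂ = C₁V₁/C₂ = 709 × 17.1 / 117 = 104 μL.
Diluent to add = V₂ − V₁ = 104 − 17.1 = 86.5 μL.

86.5 μL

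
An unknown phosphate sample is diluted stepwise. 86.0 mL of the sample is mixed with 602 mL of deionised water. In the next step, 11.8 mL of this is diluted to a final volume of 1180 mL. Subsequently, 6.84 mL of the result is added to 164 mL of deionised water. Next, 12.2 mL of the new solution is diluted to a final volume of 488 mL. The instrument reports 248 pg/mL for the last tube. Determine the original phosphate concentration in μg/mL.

198 μg/mL

Overall dilution factor = 8 × 100 × 24.98 × 40 = 7.99 × 10⁵.
Original = 248 pg/mL × 7.99 × 10⁵ = 1.98 × 10⁸ pg/mL = 198 μg/mL.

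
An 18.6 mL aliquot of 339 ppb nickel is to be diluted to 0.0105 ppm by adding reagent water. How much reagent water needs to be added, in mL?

0.0105 ppm = 10.5 ppb.
V₂ = C₁V₁/C₂ = 339 × 18.6 / 10.5 = 601 mL.
Diluent to add = V₂ − V₁ = 601 − 18.6 = 582 mL.

582 mL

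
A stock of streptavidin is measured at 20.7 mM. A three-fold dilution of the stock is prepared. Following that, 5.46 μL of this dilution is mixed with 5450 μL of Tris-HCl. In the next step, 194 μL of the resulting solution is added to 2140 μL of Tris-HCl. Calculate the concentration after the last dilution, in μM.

Overall dilution factor = 3 × 999.2 × 12.03 = 3.61 × 10⁴.
20.7 mM / 3.61 × 10⁴ = 5.74 × 10⁻⁴ mM = 0.574 μM.

0.574 μM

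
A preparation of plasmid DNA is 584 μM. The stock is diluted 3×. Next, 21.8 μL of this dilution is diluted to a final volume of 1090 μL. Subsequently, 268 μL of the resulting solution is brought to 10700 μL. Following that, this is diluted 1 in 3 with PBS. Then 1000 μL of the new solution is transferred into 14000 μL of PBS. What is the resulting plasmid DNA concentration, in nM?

Overall dilution factor = 3 × 50 × 39.93 × 3 × 15 = 2.69 × 10⁵.
584 μM / 2.69 × 10⁵ = 2.17 × 10⁻³ μM = 2.17 nM.

2.17 nM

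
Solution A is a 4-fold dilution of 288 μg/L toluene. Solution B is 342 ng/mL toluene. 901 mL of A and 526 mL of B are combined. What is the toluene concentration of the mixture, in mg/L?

C_A = 288 μg/L / 4 = 72.0 μg/L.
C_B = 342 ng/mL = 342 μg/L.
C_mix = (C_A·V_A + C_B·V_B)/(V_A + V_B) = (72.0×901 + 342×526) / 1427 = 172 μg/L = 0.172 mg/L.

0.172 mg/L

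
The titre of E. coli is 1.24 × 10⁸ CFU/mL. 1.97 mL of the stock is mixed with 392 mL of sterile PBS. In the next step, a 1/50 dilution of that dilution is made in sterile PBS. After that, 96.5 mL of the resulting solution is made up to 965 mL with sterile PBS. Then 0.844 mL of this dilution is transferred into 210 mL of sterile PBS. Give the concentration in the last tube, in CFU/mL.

4.96 CFU/mL

Overall dilution factor = 200.0 × 50 × 10 × 249.8 = 2.50 × 10⁷.
1.24 × 10⁸ CFU/mL / 2.50 × 10⁷ = 4.96 CFU/mL.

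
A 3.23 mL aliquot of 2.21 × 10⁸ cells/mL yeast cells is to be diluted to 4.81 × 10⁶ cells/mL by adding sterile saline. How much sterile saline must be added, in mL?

145 mL

V₂ = C₁V₁/C₂ = 2.21 × 10⁸ × 3.23 / 4.81 × 10⁶ = 148 mL.
Diluent to add = V₂ − V₁ = 148 − 3.23 = 145 mL.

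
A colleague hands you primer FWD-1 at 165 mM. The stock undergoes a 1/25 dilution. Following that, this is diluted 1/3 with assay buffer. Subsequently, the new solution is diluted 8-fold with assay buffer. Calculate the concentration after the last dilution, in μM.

Overall dilution factor = 25 × 3 × 8 = 600.
165 mM / 600 = 0.275 mM = 275 μM.

275 μM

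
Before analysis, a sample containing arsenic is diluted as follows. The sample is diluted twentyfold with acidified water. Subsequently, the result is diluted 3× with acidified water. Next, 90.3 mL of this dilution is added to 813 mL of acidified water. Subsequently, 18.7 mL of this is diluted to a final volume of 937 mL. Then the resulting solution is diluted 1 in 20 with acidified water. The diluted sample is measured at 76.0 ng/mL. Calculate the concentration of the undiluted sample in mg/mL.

Overall dilution factor = 20 × 3 × 10.00 × 50.11 × 20 = 6.01 × 10⁵.
Original = 76.0 ng/mL × 6.01 × 10⁵ = 4.57 × 10⁷ ng/mL = 45.7 mg/mL.

45.7 mg/mL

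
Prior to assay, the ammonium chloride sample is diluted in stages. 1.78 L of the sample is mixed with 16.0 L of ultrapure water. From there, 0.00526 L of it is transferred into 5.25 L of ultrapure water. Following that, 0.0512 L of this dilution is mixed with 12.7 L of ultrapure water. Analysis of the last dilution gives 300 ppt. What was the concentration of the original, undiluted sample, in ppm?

746 ppm

Overall dilution factor = 9.989 × 999.1 × 249.0 = 2.49 × 10⁶.
Original = 300 ppt × 2.49 × 10⁶ = 7.46 × 10⁸ ppt = 746 ppm.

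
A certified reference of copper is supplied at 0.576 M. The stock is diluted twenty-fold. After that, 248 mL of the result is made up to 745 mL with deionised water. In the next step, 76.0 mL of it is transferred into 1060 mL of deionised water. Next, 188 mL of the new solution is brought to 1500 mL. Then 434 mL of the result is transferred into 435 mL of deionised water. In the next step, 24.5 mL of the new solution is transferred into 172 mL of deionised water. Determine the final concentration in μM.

5.01 μM

Overall dilution factor = 20 × 3.004 × 14.95 × 7.979 × 2.002 × 8.020 = 1.15 × 10⁵.
0.576 M / 1.15 × 10⁵ = 5.01 × 10⁻⁶ M = 5.01 μM.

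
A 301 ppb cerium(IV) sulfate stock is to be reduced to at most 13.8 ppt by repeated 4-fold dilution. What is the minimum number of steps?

8

Need 4ⁿ ≥ 2.18 × 10⁴, so n ≥ log(2.18 × 10⁴)/log(4) = 7.21.
Minimum whole steps: n = 8.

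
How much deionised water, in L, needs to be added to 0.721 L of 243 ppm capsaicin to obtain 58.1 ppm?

V₂ = C₁V₁/C₂ = 243 × 0.721 / 58.1 = 3.02 L.
Diluent to add = V₂ − V₁ = 3.02 − 0.721 = 2.29 L.

2.29 L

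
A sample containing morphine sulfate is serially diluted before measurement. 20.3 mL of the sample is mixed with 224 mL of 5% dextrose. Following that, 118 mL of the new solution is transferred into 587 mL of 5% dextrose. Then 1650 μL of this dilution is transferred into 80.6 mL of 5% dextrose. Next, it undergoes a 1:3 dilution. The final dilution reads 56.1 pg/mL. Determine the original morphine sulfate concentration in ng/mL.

Overall dilution factor = 12.03 × 5.975 × 49.85 × 3 = 1.08 × 10⁴.
Original = 56.1 pg/mL × 1.08 × 10⁴ = 6.03 × 10⁵ pg/mL = 603 ng/mL.

603 ng/mL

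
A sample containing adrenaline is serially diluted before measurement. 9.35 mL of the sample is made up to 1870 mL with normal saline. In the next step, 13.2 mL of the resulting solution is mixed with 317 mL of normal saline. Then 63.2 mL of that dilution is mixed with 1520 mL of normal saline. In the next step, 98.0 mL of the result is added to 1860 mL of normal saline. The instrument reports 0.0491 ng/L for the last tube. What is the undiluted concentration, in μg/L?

Overall dilution factor = 200 × 25.02 × 25.05 × 19.98 = 2.50 × 10⁶.
Original = 0.0491 ng/L × 2.50 × 10⁶ = 1.23 × 10⁵ ng/L = 123 μg/L.

123 μg/L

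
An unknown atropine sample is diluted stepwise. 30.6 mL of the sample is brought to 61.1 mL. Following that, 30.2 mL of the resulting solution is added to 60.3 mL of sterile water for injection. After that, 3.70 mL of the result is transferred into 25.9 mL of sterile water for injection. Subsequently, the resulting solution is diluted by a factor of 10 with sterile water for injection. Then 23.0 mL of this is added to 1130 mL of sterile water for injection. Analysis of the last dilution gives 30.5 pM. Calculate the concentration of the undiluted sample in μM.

0.732 μM

Overall dilution factor = 1.997 × 2.997 × 8 × 10 × 50.13 = 2.40 × 10⁴.
Original = 30.5 pM × 2.40 × 10⁴ = 7.32 × 10⁵ pM = 0.732 μM.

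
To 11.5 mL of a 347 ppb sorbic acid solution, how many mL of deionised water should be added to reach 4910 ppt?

4910 ppt = 4.91 ppb.
V₂ = C₁V₁/C₂ = 347 × 11.5 / 4.91 = 813 mL.
Diluent to add = V₂ − V₁ = 813 − 11.5 = 801 mL.

801 mL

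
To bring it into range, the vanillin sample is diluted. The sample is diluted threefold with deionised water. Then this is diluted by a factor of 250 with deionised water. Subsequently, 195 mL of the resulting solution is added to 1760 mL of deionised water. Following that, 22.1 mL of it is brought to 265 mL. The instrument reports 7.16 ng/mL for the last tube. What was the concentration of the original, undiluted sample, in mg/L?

Overall dilution factor = 3 × 250 × 10.03 × 11.99 = 9.02 × 10⁴.
Original = 7.16 ng/mL × 9.02 × 10⁴ = 6.46 × 10⁵ ng/mL = 646 mg/L.

646 mg/L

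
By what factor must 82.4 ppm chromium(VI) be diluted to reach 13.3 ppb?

6200

Factor = C₀/C_target = 82.4 ppm / 13.3 ppb = 6200.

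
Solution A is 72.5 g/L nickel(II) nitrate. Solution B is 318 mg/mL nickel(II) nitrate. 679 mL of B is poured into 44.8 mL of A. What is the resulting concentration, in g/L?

303 g/L

C_B = 318 mg/mL = 318 g/L.
C_mix = (C_A·V_A + C_B·V_B)/(V_A + V_B) = (72.5×44.8 + 318×679) / 723.8 = 303 g/L.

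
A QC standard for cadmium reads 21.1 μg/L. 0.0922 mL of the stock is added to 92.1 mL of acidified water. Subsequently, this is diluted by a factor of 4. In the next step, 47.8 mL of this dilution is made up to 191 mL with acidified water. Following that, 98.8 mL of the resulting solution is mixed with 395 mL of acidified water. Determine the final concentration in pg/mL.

0.264 pg/mL

Overall dilution factor = 999.9 × 4 × 3.996 × 4.998 = 7.99 × 10⁴.
21.1 μg/L / 7.99 × 10⁴ = 2.64 × 10⁻⁴ μg/L = 0.264 pg/mL.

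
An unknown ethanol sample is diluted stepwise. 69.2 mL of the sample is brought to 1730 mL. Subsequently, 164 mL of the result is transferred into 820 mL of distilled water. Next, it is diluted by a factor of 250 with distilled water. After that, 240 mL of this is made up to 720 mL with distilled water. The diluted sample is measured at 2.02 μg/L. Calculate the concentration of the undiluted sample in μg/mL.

227 μg/mL

Overall dilution factor = 25 × 6 × 250 × 3 = 1.12 × 10⁵.
Original = 2.02 μg/L × 1.12 × 10⁵ = 2.27 × 10⁵ μg/L = 227 μg/mL.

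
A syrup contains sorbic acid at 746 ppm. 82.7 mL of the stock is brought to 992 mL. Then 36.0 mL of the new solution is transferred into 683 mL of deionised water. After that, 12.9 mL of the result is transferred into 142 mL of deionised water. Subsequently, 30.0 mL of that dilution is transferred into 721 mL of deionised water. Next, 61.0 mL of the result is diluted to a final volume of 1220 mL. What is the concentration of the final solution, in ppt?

Overall dilution factor = 12.00 × 19.97 × 12.01 × 25.03 × 20 = 1.44 × 10⁶.
746 ppm / 1.44 × 10⁶ = 5.18 × 10⁻⁴ ppm = 518 ppt.

518 ppt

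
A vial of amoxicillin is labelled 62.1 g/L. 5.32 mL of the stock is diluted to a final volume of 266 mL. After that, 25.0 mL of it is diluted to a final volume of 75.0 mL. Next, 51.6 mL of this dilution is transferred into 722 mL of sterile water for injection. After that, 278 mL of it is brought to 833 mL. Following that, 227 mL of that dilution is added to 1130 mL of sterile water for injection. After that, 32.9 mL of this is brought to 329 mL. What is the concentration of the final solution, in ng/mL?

Overall dilution factor = 50 × 3 × 14.99 × 2.996 × 5.978 × 10 = 4.03 × 10⁵.
62.1 g/L / 4.03 × 10⁵ = 1.54 × 10⁻⁴ g/L = 154 ng/mL.

154 ng/mL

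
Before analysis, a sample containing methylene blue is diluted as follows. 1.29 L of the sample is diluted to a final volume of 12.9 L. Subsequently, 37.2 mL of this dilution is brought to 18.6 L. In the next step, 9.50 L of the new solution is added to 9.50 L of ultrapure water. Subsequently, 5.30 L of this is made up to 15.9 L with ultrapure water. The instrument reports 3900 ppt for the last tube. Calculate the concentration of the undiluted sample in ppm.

Overall dilution factor = 10 × 500 × 2 × 3 = 3.00 × 10⁴.
Original = 3900 ppt × 3.00 × 10⁴ = 1.17 × 10⁸ ppt = 117 ppm.

117 ppm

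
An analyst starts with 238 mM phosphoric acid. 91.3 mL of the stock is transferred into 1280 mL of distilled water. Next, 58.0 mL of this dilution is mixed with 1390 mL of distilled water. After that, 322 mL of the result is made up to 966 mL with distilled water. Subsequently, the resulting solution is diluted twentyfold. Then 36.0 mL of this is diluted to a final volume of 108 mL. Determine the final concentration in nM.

3530 nM

Overall dilution factor = 15.02 × 24.97 × 3 × 20 × 3 = 6.75 × 10⁴.
238 mM / 6.75 × 10⁴ = 3.53 × 10⁻³ mM = 3530 nM.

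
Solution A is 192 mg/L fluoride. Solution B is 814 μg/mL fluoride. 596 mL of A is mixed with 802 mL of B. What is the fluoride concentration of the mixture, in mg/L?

549 mg/L

C_B = 814 μg/mL = 814 mg/L.
C_mix = (C_A·V_A + C_B·V_B)/(V_A + V_B) = (192×596 + 814×802) / 1398 = 549 mg/L.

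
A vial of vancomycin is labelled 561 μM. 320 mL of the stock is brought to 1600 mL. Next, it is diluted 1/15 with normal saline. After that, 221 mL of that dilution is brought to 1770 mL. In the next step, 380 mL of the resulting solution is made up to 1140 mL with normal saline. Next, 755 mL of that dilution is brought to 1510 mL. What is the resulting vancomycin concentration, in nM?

156 nM

Overall dilution factor = 5 × 15 × 8.009 × 3 × 2 = 3604.
561 μM / 3604 = 0.156 μM = 156 nM.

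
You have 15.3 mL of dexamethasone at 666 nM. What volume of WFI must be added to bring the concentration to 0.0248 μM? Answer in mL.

396 mL

0.0248 μM = 24.8 nM.
V₂ = C₁V₁/C₂ = 666 × 15.3 / 24.8 = 411 mL.
Diluent to add = V₂ − V₁ = 411 − 15.3 = 396 mL.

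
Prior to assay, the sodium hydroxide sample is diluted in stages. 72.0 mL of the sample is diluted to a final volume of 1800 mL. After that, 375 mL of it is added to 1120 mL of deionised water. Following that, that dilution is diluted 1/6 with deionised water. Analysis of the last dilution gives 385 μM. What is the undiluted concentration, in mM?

230 mM

Overall dilution factor = 25 × 3.987 × 6 = 598.
Original = 385 μM × 598 = 2.30 × 10⁵ μM = 230 mM.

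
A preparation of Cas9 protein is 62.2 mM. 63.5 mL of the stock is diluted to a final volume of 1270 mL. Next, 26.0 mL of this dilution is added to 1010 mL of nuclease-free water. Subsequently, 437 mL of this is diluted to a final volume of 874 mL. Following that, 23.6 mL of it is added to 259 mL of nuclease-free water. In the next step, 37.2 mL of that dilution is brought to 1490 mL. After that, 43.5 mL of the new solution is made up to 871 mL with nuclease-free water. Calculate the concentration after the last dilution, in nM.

4.06 nM

Overall dilution factor = 20 × 39.85 × 2 × 11.97 × 40.05 × 20.02 = 1.53 × 10⁷.
62.2 mM / 1.53 × 10⁷ = 4.06 × 10⁻⁶ mM = 4.06 nM.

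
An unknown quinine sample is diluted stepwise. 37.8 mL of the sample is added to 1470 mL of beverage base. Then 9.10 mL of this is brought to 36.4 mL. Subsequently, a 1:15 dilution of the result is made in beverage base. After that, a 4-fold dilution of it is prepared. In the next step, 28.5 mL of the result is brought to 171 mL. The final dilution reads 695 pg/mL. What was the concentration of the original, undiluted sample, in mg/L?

39.9 mg/L

Overall dilution factor = 39.89 × 4 × 15 × 4 × 6 = 5.74 × 10⁴.
Original = 695 pg/mL × 5.74 × 10⁴ = 3.99 × 10⁷ pg/mL = 39.9 mg/L.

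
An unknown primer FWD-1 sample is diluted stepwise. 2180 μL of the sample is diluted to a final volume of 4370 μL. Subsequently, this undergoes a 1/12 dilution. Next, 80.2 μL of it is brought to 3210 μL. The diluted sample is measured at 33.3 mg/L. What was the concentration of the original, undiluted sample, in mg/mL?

32.1 mg/mL

Overall dilution factor = 2.005 × 12 × 40.02 = 963.
Original = 33.3 mg/L × 963 = 3.21 × 10⁴ mg/L = 32.1 mg/mL.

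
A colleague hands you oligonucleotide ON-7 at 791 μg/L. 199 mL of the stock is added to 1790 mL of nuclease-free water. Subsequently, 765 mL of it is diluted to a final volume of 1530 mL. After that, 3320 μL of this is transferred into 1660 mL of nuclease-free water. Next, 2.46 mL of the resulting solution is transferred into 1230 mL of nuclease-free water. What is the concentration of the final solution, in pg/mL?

Overall dilution factor = 9.995 × 2 × 501 × 501 = 5.02 × 10⁶.
791 μg/L / 5.02 × 10⁶ = 1.58 × 10⁻⁴ μg/L = 0.158 pg/mL.

0.158 pg/mL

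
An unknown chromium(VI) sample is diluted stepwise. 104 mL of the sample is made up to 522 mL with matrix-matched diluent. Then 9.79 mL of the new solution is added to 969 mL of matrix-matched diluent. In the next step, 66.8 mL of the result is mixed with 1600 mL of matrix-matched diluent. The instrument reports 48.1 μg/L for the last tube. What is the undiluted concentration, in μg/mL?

602 μg/mL

Overall dilution factor = 5.019 × 99.98 × 24.95 = 1.25 × 10⁴.
Original = 48.1 μg/L × 1.25 × 10⁴ = 6.02 × 10⁵ μg/L = 602 μg/mL.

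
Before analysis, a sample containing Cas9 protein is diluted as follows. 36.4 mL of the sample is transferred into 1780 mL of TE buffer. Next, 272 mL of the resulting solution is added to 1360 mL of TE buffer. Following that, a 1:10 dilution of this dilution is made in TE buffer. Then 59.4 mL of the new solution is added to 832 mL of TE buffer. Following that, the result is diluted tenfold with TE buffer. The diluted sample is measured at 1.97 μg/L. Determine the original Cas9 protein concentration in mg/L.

885 mg/L

Overall dilution factor = 49.90 × 6 × 10 × 15.01 × 10 = 4.49 × 10⁵.
Original = 1.97 μg/L × 4.49 × 10⁵ = 8.85 × 10⁵ μg/L = 885 mg/L.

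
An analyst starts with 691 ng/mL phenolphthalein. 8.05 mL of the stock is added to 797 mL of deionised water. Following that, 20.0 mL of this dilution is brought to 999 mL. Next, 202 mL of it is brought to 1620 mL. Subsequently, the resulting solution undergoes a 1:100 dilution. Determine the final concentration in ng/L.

Overall dilution factor = 100.0 × 49.95 × 8.020 × 100 = 4.01 × 10⁶.
691 ng/mL / 4.01 × 10⁶ = 1.72 × 10⁻⁴ ng/mL = 0.172 ng/L.

0.172 ng/L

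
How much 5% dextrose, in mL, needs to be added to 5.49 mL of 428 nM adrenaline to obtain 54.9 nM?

V₂ = C₁V₁/C₂ = 428 × 5.49 / 54.9 = 42.8 mL.
Diluent to add = V₂ − V₁ = 42.8 − 5.49 = 37.3 mL.

37.3 mL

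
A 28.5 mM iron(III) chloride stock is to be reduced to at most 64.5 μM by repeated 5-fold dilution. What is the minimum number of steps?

Need 5ⁿ ≥ 442, so n ≥ log(442)/log(5) = 3.78.
Minimum whole steps: n = 4.

4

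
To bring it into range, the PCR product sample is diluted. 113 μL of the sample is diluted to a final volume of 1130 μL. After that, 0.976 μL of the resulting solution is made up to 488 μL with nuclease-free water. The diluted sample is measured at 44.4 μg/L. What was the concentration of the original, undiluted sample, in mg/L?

222 mg/L

Overall dilution factor = 10 × 500 = 5000.
Original = 44.4 μg/L × 5000 = 2.22 × 10⁵ μg/L = 222 mg/L.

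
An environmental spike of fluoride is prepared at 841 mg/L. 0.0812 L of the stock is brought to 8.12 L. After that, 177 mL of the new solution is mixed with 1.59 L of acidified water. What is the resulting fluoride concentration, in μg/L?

Overall dilution factor = 100 × 9.983 = 998.
841 mg/L / 998 = 0.842 mg/L = 842 μg/L.

842 μg/L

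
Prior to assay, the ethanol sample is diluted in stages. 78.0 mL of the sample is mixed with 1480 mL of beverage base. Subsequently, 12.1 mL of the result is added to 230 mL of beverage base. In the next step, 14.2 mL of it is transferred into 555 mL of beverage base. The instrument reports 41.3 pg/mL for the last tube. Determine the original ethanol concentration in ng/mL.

662 ng/mL

Overall dilution factor = 19.97 × 20.01 × 40.08 = 1.60 × 10⁴.
Original = 41.3 pg/mL × 1.60 × 10⁴ = 6.62 × 10⁵ pg/mL = 662 ng/mL.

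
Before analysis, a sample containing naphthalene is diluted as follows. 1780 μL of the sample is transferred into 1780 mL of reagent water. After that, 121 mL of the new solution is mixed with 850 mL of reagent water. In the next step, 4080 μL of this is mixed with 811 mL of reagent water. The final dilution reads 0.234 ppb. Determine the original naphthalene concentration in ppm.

376 ppm

Overall dilution factor = 1001 × 8.025 × 199.8 = 1.60 × 10⁶.
Original = 0.234 ppb × 1.60 × 10⁶ = 3.76 × 10⁵ ppb = 376 ppm.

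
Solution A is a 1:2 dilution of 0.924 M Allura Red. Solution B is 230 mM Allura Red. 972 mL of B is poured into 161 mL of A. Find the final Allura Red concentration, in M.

0.263 M

C_A = 0.924 M / 2 = 0.462 M.
C_B = 230 mM = 0.230 M.
C_mix = (C_A·V_A + C_B·V_B)/(V_A + V_B) = (0.462×161 + 0.230×972) / 1133 = 0.263 M.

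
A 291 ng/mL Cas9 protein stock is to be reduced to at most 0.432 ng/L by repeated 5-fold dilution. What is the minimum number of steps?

9

Need 5ⁿ ≥ 6.74 × 10⁵, so n ≥ log(6.74 × 10⁵)/log(5) = 8.34.
Minimum whole steps: n = 9.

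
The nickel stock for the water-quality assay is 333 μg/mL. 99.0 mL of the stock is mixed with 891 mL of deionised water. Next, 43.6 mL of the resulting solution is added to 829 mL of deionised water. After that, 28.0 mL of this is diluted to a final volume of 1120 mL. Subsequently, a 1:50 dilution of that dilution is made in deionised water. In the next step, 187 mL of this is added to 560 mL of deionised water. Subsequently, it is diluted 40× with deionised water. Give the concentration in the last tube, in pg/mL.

5.21 pg/mL

Overall dilution factor = 10 × 20.01 × 40 × 50 × 3.995 × 40 = 6.40 × 10⁷.
333 μg/mL / 6.40 × 10⁷ = 5.21 × 10⁻⁶ μg/mL = 5.21 pg/mL.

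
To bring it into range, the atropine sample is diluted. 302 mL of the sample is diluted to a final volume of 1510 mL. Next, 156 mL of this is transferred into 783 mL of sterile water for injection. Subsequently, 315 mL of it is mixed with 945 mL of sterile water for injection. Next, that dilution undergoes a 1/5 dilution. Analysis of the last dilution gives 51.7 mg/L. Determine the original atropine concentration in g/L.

Overall dilution factor = 5 × 6.019 × 4 × 5 = 602.
Original = 51.7 mg/L × 602 = 3.11 × 10⁴ mg/L = 31.1 g/L.

31.1 g/L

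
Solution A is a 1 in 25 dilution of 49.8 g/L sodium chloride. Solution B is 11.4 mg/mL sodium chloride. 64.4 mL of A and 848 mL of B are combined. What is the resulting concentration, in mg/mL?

10.7 mg/mL

C_A = 49.8 g/L / 25 = 1.99 g/L.
C_B = 11.4 mg/mL = 11.4 g/L.
C_mix = (C_A·V_A + C_B·V_B)/(V_A + V_B) = (1.99×64.4 + 11.4×848) / 912.4 = 10.7 g/L = 10.7 mg/mL.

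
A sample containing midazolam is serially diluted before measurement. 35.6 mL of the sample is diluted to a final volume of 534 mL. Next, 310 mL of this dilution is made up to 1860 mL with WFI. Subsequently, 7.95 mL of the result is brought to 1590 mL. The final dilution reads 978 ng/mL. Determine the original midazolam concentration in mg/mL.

17.6 mg/mL

Overall dilution factor = 15 × 6 × 200 = 1.80 × 10⁴.
Original = 978 ng/mL × 1.80 × 10⁴ = 1.76 × 10⁷ ng/mL = 17.6 mg/mL.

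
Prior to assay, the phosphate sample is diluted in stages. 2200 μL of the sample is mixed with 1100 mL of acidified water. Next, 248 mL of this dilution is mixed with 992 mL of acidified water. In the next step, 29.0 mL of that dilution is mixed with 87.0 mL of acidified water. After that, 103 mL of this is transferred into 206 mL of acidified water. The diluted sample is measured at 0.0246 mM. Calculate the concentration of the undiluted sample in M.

Overall dilution factor = 501 × 5 × 4 × 3 = 3.01 × 10⁴.
Original = 0.0246 mM × 3.01 × 10⁴ = 739 mM = 0.739 M.

0.739 M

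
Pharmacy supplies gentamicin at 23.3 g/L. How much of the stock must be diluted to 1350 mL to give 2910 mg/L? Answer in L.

2910 mg/L = 2.91 g/L.
V₁ = C₂V₂/C₁ = 2.91 × 1350 / 23.3 = 169 mL = 0.169 L.

0.169 L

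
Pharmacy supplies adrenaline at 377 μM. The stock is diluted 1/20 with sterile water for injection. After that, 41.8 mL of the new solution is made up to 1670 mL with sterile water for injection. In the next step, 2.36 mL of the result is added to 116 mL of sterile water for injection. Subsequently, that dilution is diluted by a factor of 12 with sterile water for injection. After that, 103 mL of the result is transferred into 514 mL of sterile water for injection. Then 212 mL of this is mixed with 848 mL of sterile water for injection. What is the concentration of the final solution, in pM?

26.2 pM

Overall dilution factor = 20 × 39.95 × 50.15 × 12 × 5.990 × 5 = 1.44 × 10⁷.
377 μM / 1.44 × 10⁷ = 2.62 × 10⁻⁵ μM = 26.2 pM.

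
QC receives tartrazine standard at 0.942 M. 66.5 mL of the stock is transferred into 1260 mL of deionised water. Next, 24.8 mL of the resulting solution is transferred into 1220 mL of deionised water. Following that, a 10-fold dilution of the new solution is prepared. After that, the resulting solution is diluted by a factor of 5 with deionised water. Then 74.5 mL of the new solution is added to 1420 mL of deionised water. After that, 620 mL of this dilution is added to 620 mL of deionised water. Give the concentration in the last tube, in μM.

0.469 μM

Overall dilution factor = 19.95 × 50.19 × 10 × 5 × 20.06 × 2 = 2.01 × 10⁶.
0.942 M / 2.01 × 10⁶ = 4.69 × 10⁻⁷ M = 0.469 μM.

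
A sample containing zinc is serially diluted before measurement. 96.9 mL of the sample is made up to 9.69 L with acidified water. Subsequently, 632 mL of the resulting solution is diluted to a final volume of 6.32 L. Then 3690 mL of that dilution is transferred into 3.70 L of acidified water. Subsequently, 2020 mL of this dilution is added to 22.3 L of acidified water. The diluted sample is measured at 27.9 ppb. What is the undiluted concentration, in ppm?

673 ppm

Overall dilution factor = 100 × 10 × 2.003 × 12.04 = 2.41 × 10⁴.
Original = 27.9 ppb × 2.41 × 10⁴ = 6.73 × 10⁵ ppb = 673 ppm.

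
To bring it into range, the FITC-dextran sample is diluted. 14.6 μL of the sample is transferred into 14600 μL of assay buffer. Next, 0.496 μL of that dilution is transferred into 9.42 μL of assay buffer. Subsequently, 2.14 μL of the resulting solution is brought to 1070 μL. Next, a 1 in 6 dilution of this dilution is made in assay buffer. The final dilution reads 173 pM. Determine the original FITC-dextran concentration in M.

0.0104 M

Overall dilution factor = 1001 × 19.99 × 500 × 6 = 6.00 × 10⁷.
Original = 173 pM × 6.00 × 10⁷ = 1.04 × 10¹⁰ pM = 0.0104 M.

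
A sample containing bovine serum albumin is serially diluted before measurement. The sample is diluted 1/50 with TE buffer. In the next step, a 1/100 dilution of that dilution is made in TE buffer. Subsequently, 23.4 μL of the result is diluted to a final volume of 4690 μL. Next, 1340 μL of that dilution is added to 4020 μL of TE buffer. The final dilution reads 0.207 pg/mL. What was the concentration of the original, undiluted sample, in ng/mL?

Overall dilution factor = 50 × 100 × 200.4 × 4 = 4.01 × 10⁶.
Original = 0.207 pg/mL × 4.01 × 10⁶ = 8.30 × 10⁵ pg/mL = 830 ng/mL.

830 ng/mL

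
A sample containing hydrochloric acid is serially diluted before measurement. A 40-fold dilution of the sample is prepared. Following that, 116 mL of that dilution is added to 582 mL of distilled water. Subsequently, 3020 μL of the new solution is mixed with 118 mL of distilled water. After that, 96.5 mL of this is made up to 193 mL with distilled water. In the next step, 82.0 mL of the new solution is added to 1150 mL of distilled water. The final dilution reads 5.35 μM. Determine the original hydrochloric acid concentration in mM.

Overall dilution factor = 40 × 6.017 × 40.07 × 2 × 15.02 = 2.90 × 10⁵.
Original = 5.35 μM × 2.90 × 10⁵ = 1.55 × 10⁶ μM = 1550 mM.

1550 mM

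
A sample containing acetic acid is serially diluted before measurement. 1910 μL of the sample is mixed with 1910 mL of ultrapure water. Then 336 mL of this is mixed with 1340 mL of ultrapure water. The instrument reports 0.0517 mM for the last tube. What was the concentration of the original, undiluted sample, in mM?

258 mM

Overall dilution factor = 1001 × 4.988 = 4993.
Original = 0.0517 mM × 4993 = 258 mM.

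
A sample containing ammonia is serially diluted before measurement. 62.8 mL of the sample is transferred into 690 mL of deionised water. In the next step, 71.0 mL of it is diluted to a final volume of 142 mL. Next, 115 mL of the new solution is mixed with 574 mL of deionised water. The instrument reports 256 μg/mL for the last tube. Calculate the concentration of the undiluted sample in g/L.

Overall dilution factor = 11.99 × 2 × 5.991 = 144.
Original = 256 μg/mL × 144 = 3.68 × 10⁴ μg/mL = 36.8 g/L.

36.8 g/L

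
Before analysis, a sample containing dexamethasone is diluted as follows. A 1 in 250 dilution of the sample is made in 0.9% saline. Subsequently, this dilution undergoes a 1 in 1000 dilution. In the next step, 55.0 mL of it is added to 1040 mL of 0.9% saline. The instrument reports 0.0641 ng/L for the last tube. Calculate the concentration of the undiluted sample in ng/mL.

Overall dilution factor = 250 × 1000 × 19.91 = 4.98 × 10⁶.
Original = 0.0641 ng/L × 4.98 × 10⁶ = 3.19 × 10⁵ ng/L = 319 ng/mL.

319 ng/mL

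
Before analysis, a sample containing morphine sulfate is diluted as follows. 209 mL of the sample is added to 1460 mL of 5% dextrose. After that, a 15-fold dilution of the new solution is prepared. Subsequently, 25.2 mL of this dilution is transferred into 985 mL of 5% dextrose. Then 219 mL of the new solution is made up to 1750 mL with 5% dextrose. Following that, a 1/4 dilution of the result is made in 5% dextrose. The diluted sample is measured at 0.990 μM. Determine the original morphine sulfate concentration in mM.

152 mM

Overall dilution factor = 7.986 × 15 × 40.09 × 7.991 × 4 = 1.53 × 10⁵.
Original = 0.990 μM × 1.53 × 10⁵ = 1.52 × 10⁵ μM = 152 mM.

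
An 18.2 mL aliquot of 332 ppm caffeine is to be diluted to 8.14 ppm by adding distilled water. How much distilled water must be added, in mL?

V₂ = C₁V₁/C₂ = 332 × 18.2 / 8.14 = 742 mL.
Diluent to add = V₂ − V₁ = 742 − 18.2 = 724 mL.

724 mL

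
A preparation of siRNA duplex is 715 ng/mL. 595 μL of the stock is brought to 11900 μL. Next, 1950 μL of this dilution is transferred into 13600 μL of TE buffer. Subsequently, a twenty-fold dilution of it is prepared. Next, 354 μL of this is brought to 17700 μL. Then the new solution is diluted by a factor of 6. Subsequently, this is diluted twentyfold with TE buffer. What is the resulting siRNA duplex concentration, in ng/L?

0.0374 ng/L

Overall dilution factor = 20 × 7.974 × 20 × 50 × 6 × 20 = 1.91 × 10⁷.
715 ng/mL / 1.91 × 10⁷ = 3.74 × 10⁻⁵ ng/mL = 0.0374 ng/L.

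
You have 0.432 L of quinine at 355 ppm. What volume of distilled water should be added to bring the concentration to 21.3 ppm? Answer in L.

6.77 L

V₂ = C₁V₁/C₂ = 355 × 0.432 / 21.3 = 7.20 L.
Diluent to add = V₂ − V₁ = 7.20 − 0.432 = 6.77 L.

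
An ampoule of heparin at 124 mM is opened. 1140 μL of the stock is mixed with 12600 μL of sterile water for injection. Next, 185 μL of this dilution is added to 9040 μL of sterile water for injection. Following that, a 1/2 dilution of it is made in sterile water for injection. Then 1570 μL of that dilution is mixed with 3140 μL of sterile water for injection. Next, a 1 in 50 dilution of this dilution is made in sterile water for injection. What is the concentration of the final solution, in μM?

0.688 μM

Overall dilution factor = 12.05 × 49.86 × 2 × 3 × 50 = 1.80 × 10⁵.
124 mM / 1.80 × 10⁵ = 6.88 × 10⁻⁴ mM = 0.688 μM.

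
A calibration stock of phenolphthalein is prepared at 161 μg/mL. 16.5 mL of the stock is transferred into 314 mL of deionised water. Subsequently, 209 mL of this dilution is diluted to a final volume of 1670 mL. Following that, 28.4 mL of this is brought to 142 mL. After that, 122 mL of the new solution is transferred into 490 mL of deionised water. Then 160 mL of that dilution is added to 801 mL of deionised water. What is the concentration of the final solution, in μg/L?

6.68 μg/L

Overall dilution factor = 20.03 × 7.990 × 5 × 5.016 × 6.006 = 2.41 × 10⁴.
161 μg/mL / 2.41 × 10⁴ = 6.68 × 10⁻³ μg/mL = 6.68 μg/L.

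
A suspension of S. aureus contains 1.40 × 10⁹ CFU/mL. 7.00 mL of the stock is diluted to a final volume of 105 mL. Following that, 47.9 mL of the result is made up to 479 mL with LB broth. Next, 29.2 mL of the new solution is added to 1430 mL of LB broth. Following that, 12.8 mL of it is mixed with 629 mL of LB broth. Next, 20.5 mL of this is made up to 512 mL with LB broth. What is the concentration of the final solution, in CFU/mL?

Overall dilution factor = 15 × 10 × 49.97 × 50.14 × 24.98 = 9.39 × 10⁶.
1.40 × 10⁹ CFU/mL / 9.39 × 10⁶ = 149 CFU/mL.

149 CFU/mL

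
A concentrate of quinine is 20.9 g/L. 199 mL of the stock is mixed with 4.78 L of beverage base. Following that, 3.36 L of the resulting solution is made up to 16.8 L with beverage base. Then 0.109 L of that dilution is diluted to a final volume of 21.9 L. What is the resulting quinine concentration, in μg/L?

Overall dilution factor = 25.02 × 5 × 200.9 = 2.51 × 10⁴.
20.9 g/L / 2.51 × 10⁴ = 8.32 × 10⁻⁴ g/L = 832 μg/L.

832 μg/L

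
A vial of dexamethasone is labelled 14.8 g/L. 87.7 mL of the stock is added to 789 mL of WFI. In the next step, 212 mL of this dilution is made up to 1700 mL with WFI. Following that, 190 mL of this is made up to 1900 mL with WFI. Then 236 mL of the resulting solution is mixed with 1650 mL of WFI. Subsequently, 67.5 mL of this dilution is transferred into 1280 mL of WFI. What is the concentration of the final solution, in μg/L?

Overall dilution factor = 9.997 × 8.019 × 10 × 7.992 × 19.96 = 1.28 × 10⁵.
14.8 g/L / 1.28 × 10⁵ = 1.16 × 10⁻⁴ g/L = 116 μg/L.

116 μg/L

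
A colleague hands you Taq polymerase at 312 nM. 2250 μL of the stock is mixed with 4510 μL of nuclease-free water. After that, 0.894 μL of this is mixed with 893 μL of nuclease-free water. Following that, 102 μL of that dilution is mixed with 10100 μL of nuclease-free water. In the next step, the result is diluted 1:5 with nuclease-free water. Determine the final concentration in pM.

Overall dilution factor = 3.004 × 999.9 × 100.0 × 5 = 1.50 × 10⁶.
312 nM / 1.50 × 10⁶ = 2.08 × 10⁻⁴ nM = 0.208 pM.

0.208 pM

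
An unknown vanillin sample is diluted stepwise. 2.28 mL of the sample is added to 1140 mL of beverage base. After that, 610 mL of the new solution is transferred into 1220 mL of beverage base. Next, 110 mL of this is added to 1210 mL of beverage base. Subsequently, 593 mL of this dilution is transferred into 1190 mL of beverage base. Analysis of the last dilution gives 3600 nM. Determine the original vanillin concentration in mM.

195 mM

Overall dilution factor = 501 × 3 × 12 × 3.007 = 5.42 × 10⁴.
Original = 3600 nM × 5.42 × 10⁴ = 1.95 × 10⁸ nM = 195 mM.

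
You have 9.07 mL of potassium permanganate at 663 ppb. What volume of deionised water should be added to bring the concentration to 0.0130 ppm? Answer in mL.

454 mL

0.0130 ppm = 13.0 ppb.
V₂ = C₁V₁/C₂ = 663 × 9.07 / 13.0 = 463 mL.
Diluent to add = V₂ − V₁ = 463 − 9.07 = 454 mL.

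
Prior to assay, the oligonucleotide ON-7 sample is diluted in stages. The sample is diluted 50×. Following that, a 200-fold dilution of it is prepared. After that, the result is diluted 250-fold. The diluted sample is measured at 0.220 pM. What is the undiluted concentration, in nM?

550 nM

Overall dilution factor = 50 × 200 × 250 = 2.50 × 10⁶.
Original = 0.220 pM × 2.50 × 10⁶ = 5.50 × 10⁵ pM = 550 nM.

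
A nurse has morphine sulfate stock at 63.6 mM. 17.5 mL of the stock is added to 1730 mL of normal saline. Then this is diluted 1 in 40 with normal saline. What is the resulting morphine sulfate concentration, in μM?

15.9 μM

Overall dilution factor = 99.86 × 40 = 3994.
63.6 mM / 3994 = 0.0159 mM = 15.9 μM.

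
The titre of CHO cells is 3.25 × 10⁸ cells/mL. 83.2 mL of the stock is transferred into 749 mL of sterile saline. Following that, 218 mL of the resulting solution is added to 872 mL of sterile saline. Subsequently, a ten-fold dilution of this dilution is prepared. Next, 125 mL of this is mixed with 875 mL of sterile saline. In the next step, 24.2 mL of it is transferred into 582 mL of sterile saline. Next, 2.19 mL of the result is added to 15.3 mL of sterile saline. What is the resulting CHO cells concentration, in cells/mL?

406 cells/mL

Overall dilution factor = 10.00 × 5 × 10 × 8 × 25.05 × 7.986 = 8.00 × 10⁵.
3.25 × 10⁸ cells/mL / 8.00 × 10⁵ = 406 cells/mL.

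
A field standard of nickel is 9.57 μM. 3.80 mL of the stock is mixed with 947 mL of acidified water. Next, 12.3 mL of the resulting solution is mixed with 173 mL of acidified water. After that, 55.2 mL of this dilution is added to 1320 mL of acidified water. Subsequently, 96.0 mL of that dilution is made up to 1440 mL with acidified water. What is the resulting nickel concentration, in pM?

6.79 pM

Overall dilution factor = 250.2 × 15.07 × 24.91 × 15 = 1.41 × 10⁶.
9.57 μM / 1.41 × 10⁶ = 6.79 × 10⁻⁶ μM = 6.79 pM.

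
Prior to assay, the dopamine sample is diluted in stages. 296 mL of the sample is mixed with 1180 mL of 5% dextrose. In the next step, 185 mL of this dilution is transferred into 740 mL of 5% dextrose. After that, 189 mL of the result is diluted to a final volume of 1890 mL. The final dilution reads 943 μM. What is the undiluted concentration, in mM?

235 mM

Overall dilution factor = 4.986 × 5 × 10 = 249.
Original = 943 μM × 249 = 2.35 × 10⁵ μM = 235 mM.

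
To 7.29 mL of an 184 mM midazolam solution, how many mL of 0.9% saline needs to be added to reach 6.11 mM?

212 mL

V₂ = C₁V₁/C₂ = 184 × 7.29 / 6.11 = 220 mL.
Diluent to add = V₂ − V₁ = 220 − 7.29 = 212 mL.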